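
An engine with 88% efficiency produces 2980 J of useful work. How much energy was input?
W_in = W_out/η = 2980/0.88 = 3386 J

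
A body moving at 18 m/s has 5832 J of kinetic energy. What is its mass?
m = 2·KE/v² = 2·5832/(18)² = 36.0 kg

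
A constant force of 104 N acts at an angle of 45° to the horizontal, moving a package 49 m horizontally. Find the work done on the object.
W = F·d·cosθ = (104)(49)cos(45°) = 3603 J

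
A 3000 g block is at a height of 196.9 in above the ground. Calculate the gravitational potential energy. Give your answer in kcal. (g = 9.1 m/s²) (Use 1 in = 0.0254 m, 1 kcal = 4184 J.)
Convert to SI: m = 3.0 kg, h = 5.00126 m
PE = mgh = (3.0)(9.1)(5.00126) = 136.534 J = 0.03263 kcal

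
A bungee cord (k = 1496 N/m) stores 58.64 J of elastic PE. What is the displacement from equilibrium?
x = √(2·PE/k) = √(2·58.64/1496) = 0.28 m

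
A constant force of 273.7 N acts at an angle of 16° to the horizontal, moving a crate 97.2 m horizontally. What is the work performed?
W = F·d·cosθ = (273.7)(97.2)cos(16°) = 25570 J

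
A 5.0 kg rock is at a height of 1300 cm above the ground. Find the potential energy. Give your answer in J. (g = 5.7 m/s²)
Convert to SI: m = 5.0 kg, h = 13.0 m
PE = mgh = (5.0)(5.7)(13.0) = 370.5 J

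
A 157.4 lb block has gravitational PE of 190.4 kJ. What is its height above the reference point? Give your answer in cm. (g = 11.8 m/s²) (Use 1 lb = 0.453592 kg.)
Convert to SI: m = 71.3954 kg, PE = 190400 J
h = PE/(mg) = 190400/(71.3954·11.8) = 226.003 m = 22600 cm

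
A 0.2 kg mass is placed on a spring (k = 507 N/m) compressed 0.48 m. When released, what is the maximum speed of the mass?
½kx² = ½mv² ⇒ v = x√(k/m) = (0.48)√(507/0.2) = 24.17 m/s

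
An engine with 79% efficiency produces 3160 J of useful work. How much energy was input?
W_in = W_out/η = 3160/0.79 = 4000 J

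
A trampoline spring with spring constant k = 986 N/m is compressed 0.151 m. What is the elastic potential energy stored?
PE = ½kx² = ½(986)(0.151)² = 11.24 J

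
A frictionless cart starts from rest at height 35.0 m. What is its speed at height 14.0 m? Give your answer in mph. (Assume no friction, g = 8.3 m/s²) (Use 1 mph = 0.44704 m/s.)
mgh₁ = mgh₂ + ½mv² ⇒ v = √(2g(h₁−h₂)) = √(2·8.3·21.0) = 18.6708 m/s = 41.77 mph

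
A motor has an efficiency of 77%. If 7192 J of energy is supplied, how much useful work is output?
W_out = η·W_in = 0.77·7192 = 5537.84 J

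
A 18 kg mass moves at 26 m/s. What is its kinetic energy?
KE = ½mv² = ½(18)(26)² = 6084.0 J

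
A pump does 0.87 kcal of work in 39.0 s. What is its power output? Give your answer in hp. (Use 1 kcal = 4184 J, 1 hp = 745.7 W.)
Convert to SI: W = 3640.08 J, t = 39.0 s
P = W/t = 3640.08/39.0 = 93.3354 W = 0.1252 hp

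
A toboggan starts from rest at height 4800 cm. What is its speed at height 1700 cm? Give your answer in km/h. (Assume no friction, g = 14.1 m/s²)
Convert to SI: h₁−h₂ = 31.0 m
mgh₁ = mgh₂ + ½mv² ⇒ v = √(2g(h₁−h₂)) = √(2·14.1·31.0) = 29.5669 m/s = 106.4 km/h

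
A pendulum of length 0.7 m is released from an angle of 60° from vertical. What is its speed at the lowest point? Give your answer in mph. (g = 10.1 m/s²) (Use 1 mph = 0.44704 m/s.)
h = L(1 − cosθ) = 0.7(1 − cos60°) = 0.35 m
v = √(2gh) = √(2·10.1·0.35) = 2.65895 m/s = 5.948 mph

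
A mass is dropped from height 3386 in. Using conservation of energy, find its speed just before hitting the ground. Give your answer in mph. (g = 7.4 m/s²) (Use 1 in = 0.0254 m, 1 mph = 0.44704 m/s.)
Convert to SI: h = 86.0044 m
mgh = ½mv² ⇒ v = √(2gh) = √(2·7.4·86.0044) = 35.6772 m/s = 79.81 mph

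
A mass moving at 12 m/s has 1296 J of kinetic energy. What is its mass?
m = 2·KE/v² = 2·1296/(12)² = 18.0 kg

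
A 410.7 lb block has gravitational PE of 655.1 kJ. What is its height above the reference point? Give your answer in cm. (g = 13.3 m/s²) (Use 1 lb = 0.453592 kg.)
Convert to SI: m = 186.29 kg, PE = 655100 J
h = PE/(mg) = 655100/(186.29·13.3) = 264.403 m = 26440 cm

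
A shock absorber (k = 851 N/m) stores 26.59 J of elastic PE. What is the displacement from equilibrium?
x = √(2·PE/k) = √(2·26.59/851) = 0.25 m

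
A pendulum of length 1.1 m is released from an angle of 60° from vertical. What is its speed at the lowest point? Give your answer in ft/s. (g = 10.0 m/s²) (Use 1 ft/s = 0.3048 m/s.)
h = L(1 − cosθ) = 1.1(1 − cos60°) = 0.55 m
v = √(2gh) = √(2·10.0·0.55) = 3.31662 m/s = 10.88 ft/s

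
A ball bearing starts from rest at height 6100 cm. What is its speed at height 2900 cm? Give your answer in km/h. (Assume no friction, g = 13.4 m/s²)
Convert to SI: h₁−h₂ = 32.0 m
mgh₁ = mgh₂ + ½mv² ⇒ v = √(2g(h₁−h₂)) = √(2·13.4·32.0) = 29.2848 m/s = 105.4 km/h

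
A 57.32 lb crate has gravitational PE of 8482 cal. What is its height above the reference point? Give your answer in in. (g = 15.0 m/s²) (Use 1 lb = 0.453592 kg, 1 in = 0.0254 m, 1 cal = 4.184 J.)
Convert to SI: m = 25.9999 kg, PE = 35488.7 J
h = PE/(mg) = 35488.7/(25.9999·15.0) = 90.997 m = 3583 in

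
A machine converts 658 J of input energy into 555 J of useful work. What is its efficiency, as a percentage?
η = W_out/W_in = 555/658 = 84.35%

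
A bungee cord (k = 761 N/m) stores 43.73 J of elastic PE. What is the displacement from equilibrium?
x = √(2·PE/k) = √(2·43.73/761) = 0.339 m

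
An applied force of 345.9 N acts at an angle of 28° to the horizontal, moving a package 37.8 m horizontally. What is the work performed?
W = F·d·cosθ = (345.9)(37.8)cos(28°) = 11540 J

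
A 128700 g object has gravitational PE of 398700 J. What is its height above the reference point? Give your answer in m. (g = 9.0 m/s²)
Convert to SI: m = 128.7 kg, PE = 398700 J
h = PE/(mg) = 398700/(128.7·9.0) = 344.2 m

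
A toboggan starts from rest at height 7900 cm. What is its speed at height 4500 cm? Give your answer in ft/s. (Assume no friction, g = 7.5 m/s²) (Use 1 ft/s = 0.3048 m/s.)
Convert to SI: h₁−h₂ = 34.0 m
mgh₁ = mgh₂ + ½mv² ⇒ v = √(2g(h₁−h₂)) = √(2·7.5·34.0) = 22.5832 m/s = 74.09 ft/s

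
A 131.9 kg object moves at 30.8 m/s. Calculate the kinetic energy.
KE = ½mv² = ½(131.9)(30.8)² = 62560 J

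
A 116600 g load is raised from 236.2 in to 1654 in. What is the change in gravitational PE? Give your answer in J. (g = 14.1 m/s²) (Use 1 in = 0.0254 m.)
Convert to SI: m = 116.6 kg, Δh = 36.0121 m
ΔPE = mgΔh = (116.6)(14.1)(36.0121) = 59210 J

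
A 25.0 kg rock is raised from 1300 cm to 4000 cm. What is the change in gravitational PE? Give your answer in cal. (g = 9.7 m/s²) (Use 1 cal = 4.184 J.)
Convert to SI: m = 25.0 kg, Δh = 27.0 m
ΔPE = mgΔh = (25.0)(9.7)(27.0) = 6547.5 J = 1565 cal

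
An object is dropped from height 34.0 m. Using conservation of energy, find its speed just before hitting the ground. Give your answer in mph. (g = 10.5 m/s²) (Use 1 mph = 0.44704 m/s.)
mgh = ½mv² ⇒ v = √(2gh) = √(2·10.5·34.0) = 26.7208 m/s = 59.77 mph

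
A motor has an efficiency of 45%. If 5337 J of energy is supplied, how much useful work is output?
W_out = η·W_in = 0.45·5337 = 2401.65 J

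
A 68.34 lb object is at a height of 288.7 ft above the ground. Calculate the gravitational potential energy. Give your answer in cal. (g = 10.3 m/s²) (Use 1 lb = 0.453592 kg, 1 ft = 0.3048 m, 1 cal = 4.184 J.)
Convert to SI: m = 30.9985 kg, h = 87.9958 m
PE = mgh = (30.9985)(10.3)(87.9958) = 28095.7 J = 6715 cal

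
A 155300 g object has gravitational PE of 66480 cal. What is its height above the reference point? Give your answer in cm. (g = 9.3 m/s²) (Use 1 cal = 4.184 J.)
Convert to SI: m = 155.3 kg, PE = 278152 J
h = PE/(mg) = 278152/(155.3·9.3) = 192.588 m = 19260 cm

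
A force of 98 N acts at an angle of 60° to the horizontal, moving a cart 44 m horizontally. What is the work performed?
W = F·d·cosθ = (98)(44)cos(60°) = 2156 J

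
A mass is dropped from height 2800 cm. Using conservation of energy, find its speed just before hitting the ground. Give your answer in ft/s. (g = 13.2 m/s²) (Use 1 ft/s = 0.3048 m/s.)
Convert to SI: h = 28.0 m
mgh = ½mv² ⇒ v = √(2gh) = √(2·13.2·28.0) = 27.1882 m/s = 89.2 ft/s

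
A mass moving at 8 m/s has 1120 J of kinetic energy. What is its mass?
m = 2·KE/v² = 2·1120/(8)² = 35.0 kg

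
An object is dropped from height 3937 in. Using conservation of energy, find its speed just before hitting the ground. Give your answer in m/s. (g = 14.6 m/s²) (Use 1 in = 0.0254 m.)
Convert to SI: h = 99.9998 m
mgh = ½mv² ⇒ v = √(2gh) = √(2·14.6·99.9998) = 54.04 m/s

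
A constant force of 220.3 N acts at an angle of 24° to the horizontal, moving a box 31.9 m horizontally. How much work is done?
W = F·d·cosθ = (220.3)(31.9)cos(24°) = 6420 J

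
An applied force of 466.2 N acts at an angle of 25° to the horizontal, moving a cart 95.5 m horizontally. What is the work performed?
W = F·d·cosθ = (466.2)(95.5)cos(25°) = 40350 J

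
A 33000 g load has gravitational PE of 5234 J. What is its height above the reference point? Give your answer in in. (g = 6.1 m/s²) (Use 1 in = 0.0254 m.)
Convert to SI: m = 33.0 kg, PE = 5234.0 J
h = PE/(mg) = 5234.0/(33.0·6.1) = 26.001 m = 1024 in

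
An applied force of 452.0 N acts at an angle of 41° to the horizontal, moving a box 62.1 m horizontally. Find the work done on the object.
W = F·d·cosθ = (452.0)(62.1)cos(41°) = 21180 J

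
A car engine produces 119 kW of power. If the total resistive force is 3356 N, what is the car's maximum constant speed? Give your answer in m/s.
P = Fv ⇒ v = P/F = 119000 W/3356.0 N = 35.46 m/s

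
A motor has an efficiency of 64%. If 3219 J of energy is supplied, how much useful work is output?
W_out = η·W_in = 0.64·3219 = 2060.16 J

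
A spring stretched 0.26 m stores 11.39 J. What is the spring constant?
k = 2·PE/x² = 2·11.39/(0.26)² = 337.0 N/m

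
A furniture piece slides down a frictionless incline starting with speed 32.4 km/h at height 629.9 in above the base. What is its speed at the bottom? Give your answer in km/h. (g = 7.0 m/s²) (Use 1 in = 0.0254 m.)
Convert to SI: v₀ = 9.0 m/s, h = 15.9995 m
½mv₀² + mgh = ½mv² ⇒ v = √(v₀² + 2gh) = √(9.0² + 2·7.0·15.9995) = 17.464 m/s = 62.87 km/h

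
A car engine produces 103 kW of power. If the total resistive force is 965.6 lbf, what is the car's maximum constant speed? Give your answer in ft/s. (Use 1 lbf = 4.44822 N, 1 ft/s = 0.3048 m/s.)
Convert to SI: F = 4295.2 N
P = Fv ⇒ v = P/F = 103000 W/4295.2 N = 23.9803 m/s = 78.68 ft/s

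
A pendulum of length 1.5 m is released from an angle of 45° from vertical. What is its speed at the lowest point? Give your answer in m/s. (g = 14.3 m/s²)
h = L(1 − cosθ) = 1.5(1 − cos45°) = 0.43934 m
v = √(2gh) = √(2·14.3·0.43934) = 3.545 m/s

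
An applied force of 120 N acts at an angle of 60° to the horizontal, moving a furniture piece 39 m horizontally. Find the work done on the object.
W = F·d·cosθ = (120)(39)cos(60°) = 2340 J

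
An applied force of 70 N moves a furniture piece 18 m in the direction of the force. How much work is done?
W = F·d = (70)(18) = 1260 J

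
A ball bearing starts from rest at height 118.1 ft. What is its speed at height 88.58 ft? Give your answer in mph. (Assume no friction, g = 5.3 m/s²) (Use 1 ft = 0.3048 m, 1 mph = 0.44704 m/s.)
Convert to SI: h₁−h₂ = 8.9977 m
mgh₁ = mgh₂ + ½mv² ⇒ v = √(2g(h₁−h₂)) = √(2·5.3·8.9977) = 9.76604 m/s = 21.85 mph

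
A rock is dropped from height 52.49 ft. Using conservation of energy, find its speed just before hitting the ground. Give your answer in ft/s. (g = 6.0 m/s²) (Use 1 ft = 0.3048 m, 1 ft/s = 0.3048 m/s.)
Convert to SI: h = 15.999 m
mgh = ½mv² ⇒ v = √(2gh) = √(2·6.0·15.999) = 13.856 m/s = 45.46 ft/s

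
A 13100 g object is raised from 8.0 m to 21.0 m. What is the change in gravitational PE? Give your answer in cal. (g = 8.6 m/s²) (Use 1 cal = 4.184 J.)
Convert to SI: m = 13.1 kg, Δh = 13.0 m
ΔPE = mgΔh = (13.1)(8.6)(13.0) = 1464.58 J = 350.0 cal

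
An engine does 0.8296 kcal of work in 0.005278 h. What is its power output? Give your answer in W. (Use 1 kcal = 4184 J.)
Convert to SI: W = 3471.05 J, t = 19.0008 s
P = W/t = 3471.05/19.0008 = 182.7 W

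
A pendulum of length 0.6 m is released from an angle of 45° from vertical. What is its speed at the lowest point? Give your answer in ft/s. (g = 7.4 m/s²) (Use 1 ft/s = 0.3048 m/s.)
h = L(1 − cosθ) = 0.6(1 − cos45°) = 0.175736 m
v = √(2gh) = √(2·7.4·0.175736) = 1.61273 m/s = 5.291 ft/s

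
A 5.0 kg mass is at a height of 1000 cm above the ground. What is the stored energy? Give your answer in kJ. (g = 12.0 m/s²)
Convert to SI: m = 5.0 kg, h = 10.0 m
PE = mgh = (5.0)(12.0)(10.0) = 600.0 J = 0.6 kJ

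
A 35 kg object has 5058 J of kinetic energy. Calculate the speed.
v = √(2·KE/m) = √(2·5058/35) = 17.0 m/s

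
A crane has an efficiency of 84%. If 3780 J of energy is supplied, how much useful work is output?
W_out = η·W_in = 0.84·3780 = 3175.2 J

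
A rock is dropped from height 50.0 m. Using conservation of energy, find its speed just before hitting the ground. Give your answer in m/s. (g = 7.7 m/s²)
mgh = ½mv² ⇒ v = √(2gh) = √(2·7.7·50.0) = 27.75 m/s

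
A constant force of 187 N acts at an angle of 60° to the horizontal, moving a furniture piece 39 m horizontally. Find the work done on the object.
W = F·d·cosθ = (187)(39)cos(60°) = 3647 J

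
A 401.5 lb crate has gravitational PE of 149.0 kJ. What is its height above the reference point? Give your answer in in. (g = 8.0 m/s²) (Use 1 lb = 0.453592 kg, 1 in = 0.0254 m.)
Convert to SI: m = 182.117 kg, PE = 149000 J
h = PE/(mg) = 149000/(182.117·8.0) = 102.269 m = 4026 in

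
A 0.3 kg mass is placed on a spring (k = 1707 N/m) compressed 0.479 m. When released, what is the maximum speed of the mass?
½kx² = ½mv² ⇒ v = x√(k/m) = (0.479)√(1707/0.3) = 36.13 m/s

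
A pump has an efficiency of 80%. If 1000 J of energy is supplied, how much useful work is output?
W_out = η·W_in = 0.8·1000 = 800.0 J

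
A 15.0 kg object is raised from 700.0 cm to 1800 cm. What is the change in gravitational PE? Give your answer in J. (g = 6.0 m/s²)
Convert to SI: m = 15.0 kg, Δh = 11.0 m
ΔPE = mgΔh = (15.0)(6.0)(11.0) = 990.0 J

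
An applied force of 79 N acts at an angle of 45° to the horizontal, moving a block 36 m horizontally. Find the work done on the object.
W = F·d·cosθ = (79)(36)cos(45°) = 2011 J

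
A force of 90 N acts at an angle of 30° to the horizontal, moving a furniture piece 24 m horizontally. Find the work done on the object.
W = F·d·cosθ = (90)(24)cos(30°) = 1871 J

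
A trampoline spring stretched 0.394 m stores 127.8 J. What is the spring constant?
k = 2·PE/x² = 2·127.8/(0.394)² = 1647 N/m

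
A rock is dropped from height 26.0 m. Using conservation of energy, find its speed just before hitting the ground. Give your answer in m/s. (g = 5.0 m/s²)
mgh = ½mv² ⇒ v = √(2gh) = √(2·5.0·26.0) = 16.12 m/s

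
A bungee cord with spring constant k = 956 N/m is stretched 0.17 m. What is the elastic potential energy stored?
PE = ½kx² = ½(956)(0.17)² = 13.81 J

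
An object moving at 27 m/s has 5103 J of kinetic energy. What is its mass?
m = 2·KE/v² = 2·5103/(27)² = 14.0 kg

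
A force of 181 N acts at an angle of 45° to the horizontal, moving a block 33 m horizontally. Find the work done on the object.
W = F·d·cosθ = (181)(33)cos(45°) = 4224 J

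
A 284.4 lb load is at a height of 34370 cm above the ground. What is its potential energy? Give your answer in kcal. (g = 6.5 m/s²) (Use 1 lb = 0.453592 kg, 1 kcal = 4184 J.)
Convert to SI: m = 129.002 kg, h = 343.7 m
PE = mgh = (129.002)(6.5)(343.7) = 288196 J = 68.88 kcal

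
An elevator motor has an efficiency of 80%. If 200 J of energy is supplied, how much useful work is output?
W_out = η·W_in = 0.8·200 = 160.0 J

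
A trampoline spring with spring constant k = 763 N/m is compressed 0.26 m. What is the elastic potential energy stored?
PE = ½kx² = ½(763)(0.26)² = 25.79 J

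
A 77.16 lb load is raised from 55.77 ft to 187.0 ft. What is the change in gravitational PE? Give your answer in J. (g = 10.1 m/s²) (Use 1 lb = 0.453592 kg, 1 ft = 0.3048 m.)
Convert to SI: m = 34.9992 kg, Δh = 39.9989 m
ΔPE = mgΔh = (34.9992)(10.1)(39.9989) = 14140 J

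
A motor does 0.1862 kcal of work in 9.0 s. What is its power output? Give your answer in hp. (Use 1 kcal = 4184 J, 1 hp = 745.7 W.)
Convert to SI: W = 779.061 J, t = 9.0 s
P = W/t = 779.061/9.0 = 86.5623 W = 0.1161 hp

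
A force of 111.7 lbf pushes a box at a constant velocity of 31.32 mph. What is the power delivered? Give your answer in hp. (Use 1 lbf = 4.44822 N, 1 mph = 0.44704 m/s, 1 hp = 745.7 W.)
Convert to SI: F = 496.866 N, v = 14.0013 m/s
P = Fv = (496.866)(14.0013) = 6956.77 W = 9.329 hp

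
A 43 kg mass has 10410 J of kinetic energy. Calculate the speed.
v = √(2·KE/m) = √(2·10410/43) = 22.0 m/s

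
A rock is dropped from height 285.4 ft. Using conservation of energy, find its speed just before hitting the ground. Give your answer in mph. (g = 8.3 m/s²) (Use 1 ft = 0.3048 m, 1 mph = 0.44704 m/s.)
Convert to SI: h = 86.9899 m
mgh = ½mv² ⇒ v = √(2gh) = √(2·8.3·86.9899) = 38.0004 m/s = 85.0 mph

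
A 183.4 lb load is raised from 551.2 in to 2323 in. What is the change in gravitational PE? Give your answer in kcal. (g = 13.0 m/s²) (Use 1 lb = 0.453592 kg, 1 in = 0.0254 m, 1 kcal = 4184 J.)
Convert to SI: m = 83.1888 kg, Δh = 45.0037 m
ΔPE = mgΔh = (83.1888)(13.0)(45.0037) = 48669.5 J = 11.63 kcal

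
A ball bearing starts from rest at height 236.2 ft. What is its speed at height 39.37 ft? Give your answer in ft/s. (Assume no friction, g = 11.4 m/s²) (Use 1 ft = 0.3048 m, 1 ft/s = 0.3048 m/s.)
Convert to SI: h₁−h₂ = 59.9938 m
mgh₁ = mgh₂ + ½mv² ⇒ v = √(2g(h₁−h₂)) = √(2·11.4·59.9938) = 36.9846 m/s = 121.3 ft/s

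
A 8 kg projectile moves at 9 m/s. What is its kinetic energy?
KE = ½mv² = ½(8)(9)² = 324.0 J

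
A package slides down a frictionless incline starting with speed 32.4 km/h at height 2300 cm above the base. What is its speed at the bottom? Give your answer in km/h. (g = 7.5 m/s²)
Convert to SI: v₀ = 9.0 m/s, h = 23.0 m
½mv₀² + mgh = ½mv² ⇒ v = √(v₀² + 2gh) = √(9.0² + 2·7.5·23.0) = 20.6398 m/s = 74.3 km/h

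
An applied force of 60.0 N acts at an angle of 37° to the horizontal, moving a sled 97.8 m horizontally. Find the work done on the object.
W = F·d·cosθ = (60.0)(97.8)cos(37°) = 4686 J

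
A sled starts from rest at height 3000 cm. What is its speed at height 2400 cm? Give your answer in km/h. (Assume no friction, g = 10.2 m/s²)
Convert to SI: h₁−h₂ = 6.0 m
mgh₁ = mgh₂ + ½mv² ⇒ v = √(2g(h₁−h₂)) = √(2·10.2·6.0) = 11.0635 m/s = 39.83 km/h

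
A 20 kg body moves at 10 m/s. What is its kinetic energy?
KE = ½mv² = ½(20)(10)² = 1000.0 J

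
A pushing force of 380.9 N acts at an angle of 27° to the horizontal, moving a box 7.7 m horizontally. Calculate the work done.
W = F·d·cosθ = (380.9)(7.7)cos(27°) = 2613 J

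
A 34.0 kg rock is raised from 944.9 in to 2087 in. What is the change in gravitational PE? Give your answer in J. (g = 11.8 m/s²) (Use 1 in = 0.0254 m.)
Convert to SI: m = 34.0 kg, Δh = 29.0093 m
ΔPE = mgΔh = (34.0)(11.8)(29.0093) = 11640 J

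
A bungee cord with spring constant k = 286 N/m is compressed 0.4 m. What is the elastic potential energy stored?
PE = ½kx² = ½(286)(0.4)² = 22.88 J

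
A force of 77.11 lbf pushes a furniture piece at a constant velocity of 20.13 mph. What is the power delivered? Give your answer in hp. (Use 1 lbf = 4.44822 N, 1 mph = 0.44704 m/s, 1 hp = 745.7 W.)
Convert to SI: F = 343.002 N, v = 8.99892 m/s
P = Fv = (343.002)(8.99892) = 3086.65 W = 4.139 hp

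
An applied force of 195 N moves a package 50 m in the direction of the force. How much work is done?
W = F·d = (195)(50) = 9750 J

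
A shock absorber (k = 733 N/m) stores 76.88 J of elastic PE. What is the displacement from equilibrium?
x = √(2·PE/k) = √(2·76.88/733) = 0.458 m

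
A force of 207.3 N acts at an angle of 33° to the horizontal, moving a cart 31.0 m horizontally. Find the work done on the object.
W = F·d·cosθ = (207.3)(31.0)cos(33°) = 5390 J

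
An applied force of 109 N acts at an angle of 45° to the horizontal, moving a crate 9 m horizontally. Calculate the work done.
W = F·d·cosθ = (109)(9)cos(45°) = 693.7 J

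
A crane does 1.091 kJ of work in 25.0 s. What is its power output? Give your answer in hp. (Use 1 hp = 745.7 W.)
Convert to SI: W = 1091.0 J, t = 25.0 s
P = W/t = 1091.0/25.0 = 43.64 W = 0.05852 hp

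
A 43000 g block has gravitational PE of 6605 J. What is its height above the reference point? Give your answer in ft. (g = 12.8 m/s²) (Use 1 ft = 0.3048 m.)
Convert to SI: m = 43.0 kg, PE = 6605.0 J
h = PE/(mg) = 6605.0/(43.0·12.8) = 12.0004 m = 39.37 ft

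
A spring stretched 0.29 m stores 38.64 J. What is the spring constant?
k = 2·PE/x² = 2·38.64/(0.29)² = 918.9 N/m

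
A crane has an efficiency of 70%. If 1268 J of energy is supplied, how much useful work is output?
W_out = η·W_in = 0.7·1268 = 887.6 J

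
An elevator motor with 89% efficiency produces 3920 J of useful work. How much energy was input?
W_in = W_out/η = 3920/0.89 = 4404 J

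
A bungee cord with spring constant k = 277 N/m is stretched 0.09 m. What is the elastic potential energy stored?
PE = ½kx² = ½(277)(0.09)² = 1.122 J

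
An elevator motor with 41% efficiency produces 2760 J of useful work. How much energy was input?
W_in = W_out/η = 2760/0.41 = 6732 J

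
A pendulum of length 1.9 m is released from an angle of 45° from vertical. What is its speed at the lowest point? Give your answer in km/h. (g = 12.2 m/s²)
h = L(1 − cosθ) = 1.9(1 − cos45°) = 0.556497 m
v = √(2gh) = √(2·12.2·0.556497) = 3.68491 m/s = 13.27 km/h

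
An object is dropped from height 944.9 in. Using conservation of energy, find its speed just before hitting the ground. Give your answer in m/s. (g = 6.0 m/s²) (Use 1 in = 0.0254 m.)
Convert to SI: h = 24.0005 m
mgh = ½mv² ⇒ v = √(2gh) = √(2·6.0·24.0005) = 16.97 m/s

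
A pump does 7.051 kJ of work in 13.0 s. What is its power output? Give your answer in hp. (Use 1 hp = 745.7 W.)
Convert to SI: W = 7051.0 J, t = 13.0 s
P = W/t = 7051.0/13.0 = 542.3846 W = 0.7273 hp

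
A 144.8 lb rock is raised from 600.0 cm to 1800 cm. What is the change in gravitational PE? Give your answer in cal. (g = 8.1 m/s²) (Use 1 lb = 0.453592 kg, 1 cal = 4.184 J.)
Convert to SI: m = 65.6801 kg, Δh = 12.0 m
ΔPE = mgΔh = (65.6801)(8.1)(12.0) = 6384.11 J = 1526 cal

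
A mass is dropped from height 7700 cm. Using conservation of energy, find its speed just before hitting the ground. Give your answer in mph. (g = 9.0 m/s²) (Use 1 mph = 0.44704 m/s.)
Convert to SI: h = 77.0 m
mgh = ½mv² ⇒ v = √(2gh) = √(2·9.0·77.0) = 37.229 m/s = 83.28 mph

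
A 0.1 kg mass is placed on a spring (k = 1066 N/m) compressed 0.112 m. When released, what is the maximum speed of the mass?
½kx² = ½mv² ⇒ v = x√(k/m) = (0.112)√(1066/0.1) = 11.56 m/s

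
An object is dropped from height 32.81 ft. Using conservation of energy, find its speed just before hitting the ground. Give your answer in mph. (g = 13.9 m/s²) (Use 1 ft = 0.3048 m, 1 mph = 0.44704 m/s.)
Convert to SI: h = 10.0005 m
mgh = ½mv² ⇒ v = √(2gh) = √(2·13.9·10.0005) = 16.6737 m/s = 37.3 mph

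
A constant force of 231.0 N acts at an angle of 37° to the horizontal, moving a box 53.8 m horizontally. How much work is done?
W = F·d·cosθ = (231.0)(53.8)cos(37°) = 9925 J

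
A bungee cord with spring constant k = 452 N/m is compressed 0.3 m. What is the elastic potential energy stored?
PE = ½kx² = ½(452)(0.3)² = 20.34 J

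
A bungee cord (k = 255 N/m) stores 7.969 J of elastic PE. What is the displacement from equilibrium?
x = √(2·PE/k) = √(2·7.969/255) = 0.25 m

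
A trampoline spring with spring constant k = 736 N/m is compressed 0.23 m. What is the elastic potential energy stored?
PE = ½kx² = ½(736)(0.23)² = 19.47 J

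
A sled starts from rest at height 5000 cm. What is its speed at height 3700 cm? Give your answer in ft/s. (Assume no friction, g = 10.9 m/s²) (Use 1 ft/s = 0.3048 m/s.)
Convert to SI: h₁−h₂ = 13.0 m
mgh₁ = mgh₂ + ½mv² ⇒ v = √(2g(h₁−h₂)) = √(2·10.9·13.0) = 16.8345 m/s = 55.23 ft/s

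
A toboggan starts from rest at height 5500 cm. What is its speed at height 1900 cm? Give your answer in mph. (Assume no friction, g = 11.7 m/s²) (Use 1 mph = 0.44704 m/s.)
Convert to SI: h₁−h₂ = 36.0 m
mgh₁ = mgh₂ + ½mv² ⇒ v = √(2g(h₁−h₂)) = √(2·11.7·36.0) = 29.0241 m/s = 64.93 mph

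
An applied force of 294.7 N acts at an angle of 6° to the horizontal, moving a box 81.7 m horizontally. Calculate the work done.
W = F·d·cosθ = (294.7)(81.7)cos(6°) = 23950 J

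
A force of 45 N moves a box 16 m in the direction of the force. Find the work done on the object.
W = F·d = (45)(16) = 720.0 J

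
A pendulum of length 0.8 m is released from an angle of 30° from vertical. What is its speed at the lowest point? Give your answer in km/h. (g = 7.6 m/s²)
h = L(1 − cosθ) = 0.8(1 − cos30°) = 0.10718 m
v = √(2gh) = √(2·7.6·0.10718) = 1.27637 m/s = 4.595 km/h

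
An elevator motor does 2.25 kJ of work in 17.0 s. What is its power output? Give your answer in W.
Convert to SI: W = 2250.0 J, t = 17.0 s
P = W/t = 2250.0/17.0 = 132.4 W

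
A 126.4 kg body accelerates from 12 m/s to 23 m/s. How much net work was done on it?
W = ΔKE = ½m(v₂² − v₁²) = ½(126.4)(23² − 12²) = 24332.0 J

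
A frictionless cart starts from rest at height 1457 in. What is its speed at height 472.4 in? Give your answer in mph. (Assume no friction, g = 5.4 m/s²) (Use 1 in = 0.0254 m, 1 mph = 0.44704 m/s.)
Convert to SI: h₁−h₂ = 25.0088 m
mgh₁ = mgh₂ + ½mv² ⇒ v = √(2g(h₁−h₂)) = √(2·5.4·25.0088) = 16.4346 m/s = 36.76 mph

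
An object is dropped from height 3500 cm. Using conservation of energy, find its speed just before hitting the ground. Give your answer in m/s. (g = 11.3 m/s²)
Convert to SI: h = 35.0 m
mgh = ½mv² ⇒ v = √(2gh) = √(2·11.3·35.0) = 28.12 m/s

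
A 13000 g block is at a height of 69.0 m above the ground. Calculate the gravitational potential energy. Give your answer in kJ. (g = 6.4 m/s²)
Convert to SI: m = 13.0 kg, h = 69.0 m
PE = mgh = (13.0)(6.4)(69.0) = 5740.8 J = 5.741 kJ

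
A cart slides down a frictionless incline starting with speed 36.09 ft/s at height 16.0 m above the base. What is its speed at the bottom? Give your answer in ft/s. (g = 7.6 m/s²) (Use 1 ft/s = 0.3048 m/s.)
Convert to SI: v₀ = 11.0002 m/s, h = 16.0 m
½mv₀² + mgh = ½mv² ⇒ v = √(v₀² + 2gh) = √(11.0002² + 2·7.6·16.0) = 19.0842 m/s = 62.61 ft/s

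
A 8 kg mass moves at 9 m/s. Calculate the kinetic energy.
KE = ½mv² = ½(8)(9)² = 324.0 J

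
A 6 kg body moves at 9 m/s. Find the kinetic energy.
KE = ½mv² = ½(6)(9)² = 243.0 J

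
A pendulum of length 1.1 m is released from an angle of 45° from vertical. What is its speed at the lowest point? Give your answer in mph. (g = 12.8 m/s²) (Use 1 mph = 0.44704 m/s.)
h = L(1 − cosθ) = 1.1(1 − cos45°) = 0.322183 m
v = √(2gh) = √(2·12.8·0.322183) = 2.87191 m/s = 6.424 mph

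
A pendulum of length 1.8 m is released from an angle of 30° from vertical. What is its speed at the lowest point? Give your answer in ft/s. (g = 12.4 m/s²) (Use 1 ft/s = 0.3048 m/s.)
h = L(1 − cosθ) = 1.8(1 − cos30°) = 0.241154 m
v = √(2gh) = √(2·12.4·0.241154) = 2.44553 m/s = 8.023 ft/s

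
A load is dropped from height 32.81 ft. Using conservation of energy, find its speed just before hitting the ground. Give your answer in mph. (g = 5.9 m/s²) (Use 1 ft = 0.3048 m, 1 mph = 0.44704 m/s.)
Convert to SI: h = 10.0005 m
mgh = ½mv² ⇒ v = √(2gh) = √(2·5.9·10.0005) = 10.863 m/s = 24.3 mph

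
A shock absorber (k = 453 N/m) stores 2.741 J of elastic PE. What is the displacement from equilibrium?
x = √(2·PE/k) = √(2·2.741/453) = 0.11 m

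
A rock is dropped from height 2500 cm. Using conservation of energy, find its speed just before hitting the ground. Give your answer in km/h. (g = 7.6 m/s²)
Convert to SI: h = 25.0 m
mgh = ½mv² ⇒ v = √(2gh) = √(2·7.6·25.0) = 19.4936 m/s = 70.18 km/h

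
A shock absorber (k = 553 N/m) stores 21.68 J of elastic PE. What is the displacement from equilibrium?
x = √(2·PE/k) = √(2·21.68/553) = 0.28 m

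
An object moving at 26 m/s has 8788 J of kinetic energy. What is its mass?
m = 2·KE/v² = 2·8788/(26)² = 26.0 kg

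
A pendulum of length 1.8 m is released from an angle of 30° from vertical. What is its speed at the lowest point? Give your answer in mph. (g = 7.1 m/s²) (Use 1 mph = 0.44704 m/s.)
h = L(1 − cosθ) = 1.8(1 − cos30°) = 0.241154 m
v = √(2gh) = √(2·7.1·0.241154) = 1.85051 m/s = 4.139 mph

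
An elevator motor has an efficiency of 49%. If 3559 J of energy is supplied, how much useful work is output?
W_out = η·W_in = 0.49·3559 = 1743.91 J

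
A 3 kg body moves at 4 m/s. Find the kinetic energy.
KE = ½mv² = ½(3)(4)² = 24.0 J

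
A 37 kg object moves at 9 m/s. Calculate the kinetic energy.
KE = ½mv² = ½(37)(9)² = 1498.5 J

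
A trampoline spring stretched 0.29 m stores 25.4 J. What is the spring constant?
k = 2·PE/x² = 2·25.4/(0.29)² = 604.0 N/m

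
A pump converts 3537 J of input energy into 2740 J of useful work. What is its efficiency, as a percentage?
η = W_out/W_in = 2740/3537 = 77.47%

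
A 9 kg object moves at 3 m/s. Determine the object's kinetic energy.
KE = ½mv² = ½(9)(3)² = 40.5 J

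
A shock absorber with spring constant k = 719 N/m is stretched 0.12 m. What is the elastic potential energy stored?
PE = ½kx² = ½(719)(0.12)² = 5.177 J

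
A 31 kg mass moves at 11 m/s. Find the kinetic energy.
KE = ½mv² = ½(31)(11)² = 1875.5 J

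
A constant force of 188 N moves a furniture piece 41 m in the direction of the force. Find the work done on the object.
W = F·d = (188)(41) = 7708 J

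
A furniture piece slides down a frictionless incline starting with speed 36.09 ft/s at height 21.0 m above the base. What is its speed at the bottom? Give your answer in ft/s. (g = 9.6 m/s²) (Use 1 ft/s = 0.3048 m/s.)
Convert to SI: v₀ = 11.0002 m/s, h = 21.0 m
½mv₀² + mgh = ½mv² ⇒ v = √(v₀² + 2gh) = √(11.0002² + 2·9.6·21.0) = 22.8955 m/s = 75.12 ft/s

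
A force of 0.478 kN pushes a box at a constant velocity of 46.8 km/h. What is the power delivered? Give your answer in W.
Convert to SI: F = 478.0 N, v = 13.0 m/s
P = Fv = (478.0)(13.0) = 6214 W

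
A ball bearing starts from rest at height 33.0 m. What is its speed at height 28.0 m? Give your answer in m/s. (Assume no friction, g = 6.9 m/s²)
mgh₁ = mgh₂ + ½mv² ⇒ v = √(2g(h₁−h₂)) = √(2·6.9·5.0) = 8.307 m/s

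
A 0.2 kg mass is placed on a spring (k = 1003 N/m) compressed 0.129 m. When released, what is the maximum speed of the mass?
½kx² = ½mv² ⇒ v = x√(k/m) = (0.129)√(1003/0.2) = 9.135 m/s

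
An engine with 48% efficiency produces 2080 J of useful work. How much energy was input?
W_in = W_out/η = 2080/0.48 = 4333 J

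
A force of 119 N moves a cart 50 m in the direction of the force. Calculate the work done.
W = F·d = (119)(50) = 5950 J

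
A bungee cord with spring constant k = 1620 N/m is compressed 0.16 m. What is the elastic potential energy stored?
PE = ½kx² = ½(1620)(0.16)² = 20.74 J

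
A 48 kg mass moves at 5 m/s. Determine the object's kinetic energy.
KE = ½mv² = ½(48)(5)² = 600.0 J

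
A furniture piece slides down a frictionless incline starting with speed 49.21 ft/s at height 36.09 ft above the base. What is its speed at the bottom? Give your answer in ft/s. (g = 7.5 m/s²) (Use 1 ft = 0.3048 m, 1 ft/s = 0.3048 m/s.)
Convert to SI: v₀ = 14.9992 m/s, h = 11.0002 m
½mv₀² + mgh = ½mv² ⇒ v = √(v₀² + 2gh) = √(14.9992² + 2·7.5·11.0002) = 19.7479 m/s = 64.79 ft/s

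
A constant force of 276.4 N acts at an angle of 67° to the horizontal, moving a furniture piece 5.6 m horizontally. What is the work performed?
W = F·d·cosθ = (276.4)(5.6)cos(67°) = 604.8 J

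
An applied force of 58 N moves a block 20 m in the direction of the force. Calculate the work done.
W = F·d = (58)(20) = 1160 J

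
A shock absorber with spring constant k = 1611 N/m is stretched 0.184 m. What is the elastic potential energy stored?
PE = ½kx² = ½(1611)(0.184)² = 27.27 J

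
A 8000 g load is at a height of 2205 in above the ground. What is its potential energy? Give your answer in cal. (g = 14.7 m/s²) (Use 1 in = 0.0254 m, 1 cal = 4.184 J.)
Convert to SI: m = 8.0 kg, h = 56.007 m
PE = mgh = (8.0)(14.7)(56.007) = 6586.42 J = 1574 cal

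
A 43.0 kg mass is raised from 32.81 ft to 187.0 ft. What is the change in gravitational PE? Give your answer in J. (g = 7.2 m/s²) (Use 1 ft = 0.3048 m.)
Convert to SI: m = 43.0 kg, Δh = 46.9971 m
ΔPE = mgΔh = (43.0)(7.2)(46.9971) = 14550 J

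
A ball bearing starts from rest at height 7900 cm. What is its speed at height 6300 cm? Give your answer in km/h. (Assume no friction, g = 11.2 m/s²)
Convert to SI: h₁−h₂ = 16.0 m
mgh₁ = mgh₂ + ½mv² ⇒ v = √(2g(h₁−h₂)) = √(2·11.2·16.0) = 18.9315 m/s = 68.15 km/h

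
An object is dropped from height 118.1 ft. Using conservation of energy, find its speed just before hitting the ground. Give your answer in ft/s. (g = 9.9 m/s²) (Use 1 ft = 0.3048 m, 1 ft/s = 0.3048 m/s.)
Convert to SI: h = 35.9969 m
mgh = ½mv² ⇒ v = √(2gh) = √(2·9.9·35.9969) = 26.6972 m/s = 87.59 ft/s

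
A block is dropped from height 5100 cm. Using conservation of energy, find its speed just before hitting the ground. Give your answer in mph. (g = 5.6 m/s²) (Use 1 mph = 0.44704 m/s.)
Convert to SI: h = 51.0 m
mgh = ½mv² ⇒ v = √(2gh) = √(2·5.6·51.0) = 23.8998 m/s = 53.46 mph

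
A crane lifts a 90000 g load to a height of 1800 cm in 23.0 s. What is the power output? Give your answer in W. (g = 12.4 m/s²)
Convert to SI: m = 90.0 kg, h = 18.0 m, t = 23.0 s
P = mgh/t = (90.0)(12.4)(18.0)/23.0 = 873.4 W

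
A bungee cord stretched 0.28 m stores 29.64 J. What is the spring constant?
k = 2·PE/x² = 2·29.64/(0.28)² = 756.1 N/m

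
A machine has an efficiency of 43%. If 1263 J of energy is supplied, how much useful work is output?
W_out = η·W_in = 0.43·1263 = 543.09 J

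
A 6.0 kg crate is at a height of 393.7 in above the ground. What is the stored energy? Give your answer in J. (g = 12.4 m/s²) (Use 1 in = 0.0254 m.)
Convert to SI: m = 6.0 kg, h = 9.99998 m
PE = mgh = (6.0)(12.4)(9.99998) = 744.0 J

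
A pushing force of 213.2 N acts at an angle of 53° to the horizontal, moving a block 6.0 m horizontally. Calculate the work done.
W = F·d·cosθ = (213.2)(6.0)cos(53°) = 769.8 J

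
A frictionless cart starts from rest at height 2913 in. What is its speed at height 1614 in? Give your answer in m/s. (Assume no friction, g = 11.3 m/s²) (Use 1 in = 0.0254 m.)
Convert to SI: h₁−h₂ = 32.9946 m
mgh₁ = mgh₂ + ½mv² ⇒ v = √(2g(h₁−h₂)) = √(2·11.3·32.9946) = 27.31 m/s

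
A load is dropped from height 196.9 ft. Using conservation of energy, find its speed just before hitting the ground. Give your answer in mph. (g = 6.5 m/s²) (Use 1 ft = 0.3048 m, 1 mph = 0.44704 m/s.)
Convert to SI: h = 60.0151 m
mgh = ½mv² ⇒ v = √(2gh) = √(2·6.5·60.0151) = 27.932 m/s = 62.48 mph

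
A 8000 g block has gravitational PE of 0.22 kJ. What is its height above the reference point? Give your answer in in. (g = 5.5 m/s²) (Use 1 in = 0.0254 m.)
Convert to SI: m = 8.0 kg, PE = 220.0 J
h = PE/(mg) = 220.0/(8.0·5.5) = 5.0 m = 196.9 in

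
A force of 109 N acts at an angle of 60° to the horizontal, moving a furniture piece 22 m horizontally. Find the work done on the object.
W = F·d·cosθ = (109)(22)cos(60°) = 1199 J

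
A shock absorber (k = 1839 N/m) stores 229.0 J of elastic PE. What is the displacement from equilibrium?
x = √(2·PE/k) = √(2·229.0/1839) = 0.499 m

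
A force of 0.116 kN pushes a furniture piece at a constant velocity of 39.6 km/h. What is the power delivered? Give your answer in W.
Convert to SI: F = 116.0 N, v = 11.0 m/s
P = Fv = (116.0)(11.0) = 1276 W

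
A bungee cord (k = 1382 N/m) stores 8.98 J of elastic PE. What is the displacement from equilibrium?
x = √(2·PE/k) = √(2·8.98/1382) = 0.114 m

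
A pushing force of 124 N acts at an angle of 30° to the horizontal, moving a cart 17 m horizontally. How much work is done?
W = F·d·cosθ = (124)(17)cos(30°) = 1826 J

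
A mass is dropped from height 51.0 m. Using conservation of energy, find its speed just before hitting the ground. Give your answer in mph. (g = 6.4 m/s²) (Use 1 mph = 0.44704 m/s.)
mgh = ½mv² ⇒ v = √(2gh) = √(2·6.4·51.0) = 25.55 m/s = 57.15 mph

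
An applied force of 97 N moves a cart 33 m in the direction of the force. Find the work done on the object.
W = F·d = (97)(33) = 3201 J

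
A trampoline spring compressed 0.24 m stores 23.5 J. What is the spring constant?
k = 2·PE/x² = 2·23.5/(0.24)² = 816.0 N/m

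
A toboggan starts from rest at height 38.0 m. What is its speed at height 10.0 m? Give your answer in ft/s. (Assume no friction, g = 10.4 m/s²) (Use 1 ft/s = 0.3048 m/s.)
mgh₁ = mgh₂ + ½mv² ⇒ v = √(2g(h₁−h₂)) = √(2·10.4·28.0) = 24.133 m/s = 79.18 ft/s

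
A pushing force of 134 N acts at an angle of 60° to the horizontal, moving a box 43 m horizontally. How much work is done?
W = F·d·cosθ = (134)(43)cos(60°) = 2881 J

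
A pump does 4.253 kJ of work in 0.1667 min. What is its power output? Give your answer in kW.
Convert to SI: W = 4253.0 J, t = 10.002 s
P = W/t = 4253.0/10.002 = 425.215 W = 0.4252 kW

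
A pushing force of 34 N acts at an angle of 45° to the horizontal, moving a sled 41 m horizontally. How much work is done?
W = F·d·cosθ = (34)(41)cos(45°) = 985.7 J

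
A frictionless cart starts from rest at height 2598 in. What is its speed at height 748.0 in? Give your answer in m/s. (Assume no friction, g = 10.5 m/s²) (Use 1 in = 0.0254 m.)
Convert to SI: h₁−h₂ = 46.99 m
mgh₁ = mgh₂ + ½mv² ⇒ v = √(2g(h₁−h₂)) = √(2·10.5·46.99) = 31.41 m/s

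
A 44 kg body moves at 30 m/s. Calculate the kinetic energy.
KE = ½mv² = ½(44)(30)² = 19800.0 J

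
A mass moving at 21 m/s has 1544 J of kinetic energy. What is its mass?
m = 2·KE/v² = 2·1544/(21)² = 7.002 kg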